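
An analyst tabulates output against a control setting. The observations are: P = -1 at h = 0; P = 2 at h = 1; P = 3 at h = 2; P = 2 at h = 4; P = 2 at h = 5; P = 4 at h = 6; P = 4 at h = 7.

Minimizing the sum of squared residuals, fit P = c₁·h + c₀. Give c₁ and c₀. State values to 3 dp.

c₁ = 0.500, c₀ = 0.500

With design matrix X, XᵀX = [[131, 25]; [25, 7]] and XᵀP = [78, 16]ᵀ.
Determinant 131·7 − 25² = 292.
c₁ = (78·7 − 25·16)/292 = 1/2; c₀ = (131·16 − 25·78)/292 = 1/2.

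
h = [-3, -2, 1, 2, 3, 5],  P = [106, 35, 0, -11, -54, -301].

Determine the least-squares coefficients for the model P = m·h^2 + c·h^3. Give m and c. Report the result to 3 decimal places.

m = 2.869, c = -2.979

The normal equations are: 820·m + 3126·c = -6961;  3126·m + 17212·c = -42313.
(Σh^2·h^2 = 820, Σh^2·h^3 = 3126, Σh^3·h^3 = 17212, Σh^2·P = -6961, Σh^3·P = -42313.)
Δ = 820·17212 − 3126² = 4341964.
m = ((-6961)·17212 − 3126·(-42313))/4341964 = 6228853/2170982; c = (820·(-42313) − 3126·(-6961))/4341964 = -6468287/2170982.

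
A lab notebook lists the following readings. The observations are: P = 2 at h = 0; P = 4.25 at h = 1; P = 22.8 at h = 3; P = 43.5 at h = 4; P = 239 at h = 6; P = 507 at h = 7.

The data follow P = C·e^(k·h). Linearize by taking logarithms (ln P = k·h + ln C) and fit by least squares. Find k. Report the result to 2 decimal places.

k = 0.79

Let Y = ln P. Fitting Y = k·h + ln C by least squares:
AᵀA = [[111.0000, 21.0000]; [21.0000, 6]], rhs = [102.3766, 20.7446]ᵀ  (here Σh = 21.0000, Σ(h)² = 111.0000, Σln P = 20.7446, Σh·ln P = 102.3766).
Slope k = (n·Σh·ln P − Σh·Σln P)/(n·Σ(h)² − (Σh)²) = (6·102.3766 − 21.0000·20.7446)/225.0000 = 0.79388; ln C = (Σln P − k·Σh)/n = 0.67883.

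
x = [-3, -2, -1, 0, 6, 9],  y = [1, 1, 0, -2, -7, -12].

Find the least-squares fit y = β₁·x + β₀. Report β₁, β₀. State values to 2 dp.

β₁ = -1.08, β₀ = -1.55

AᵀA·[β₁, β₀]ᵀ = Aᵀy reads: 131·β₁ + 9·β₀ = -155;  9·β₁ + 6·β₀ = -19.
(Σx·x = 131, Σx = 9, Σ1 = 6, Σx·y = -155, Σy = -19.)
Δ = 131·6 − 9² = 705.
β₁ = ((-155)·6 − 9·(-19))/705 = -253/235; β₀ = (131·(-19) − 9·(-155))/705 = -1094/705.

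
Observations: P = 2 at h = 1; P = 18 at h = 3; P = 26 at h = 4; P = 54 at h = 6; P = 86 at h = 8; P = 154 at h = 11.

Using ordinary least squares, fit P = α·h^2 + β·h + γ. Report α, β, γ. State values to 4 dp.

α = 1.0005, β = 3.1009, γ = -1.5752

Compute the Gram sums: Σh^2·h^2 = 20371, Σh^2·h = 2151, Σh^2 = 247, Σh·h = 247, Σh = 33, Σ1 = 6.
For XᵀP: Σh^2·P = 26662, Σh·P = 2866, ΣP = 340.
Solving the 3×3 system (Gaussian elimination) gives α = 30187/30172, β = 93559/30172, γ = -23763/15086.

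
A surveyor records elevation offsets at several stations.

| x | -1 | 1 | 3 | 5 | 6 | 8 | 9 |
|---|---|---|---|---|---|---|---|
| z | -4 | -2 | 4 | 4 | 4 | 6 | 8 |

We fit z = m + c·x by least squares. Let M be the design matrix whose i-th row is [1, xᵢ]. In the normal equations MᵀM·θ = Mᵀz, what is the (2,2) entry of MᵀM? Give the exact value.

217

Row 2 ↔ basis x, column 2 ↔ basis x, so (MᵀM)_{2,2} = Σᵢ (x)·(x) = (-1)·(-1) + (1)·(1) + (3)·(3) + (5)·(5) + (6)·(6) + (8)·(8) + (9)·(9) = 217.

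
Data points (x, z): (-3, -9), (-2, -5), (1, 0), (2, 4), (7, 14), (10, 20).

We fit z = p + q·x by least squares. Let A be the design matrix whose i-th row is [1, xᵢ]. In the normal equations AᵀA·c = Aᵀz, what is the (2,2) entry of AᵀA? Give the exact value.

Row 2 ↔ basis x, column 2 ↔ basis x, so (AᵀA)_{2,2} = Σᵢ (x)·(x) = (-3)·(-3) + (-2)·(-2) + (1)·(1) + (2)·(2) + (7)·(7) + (10)·(10) = 167.

167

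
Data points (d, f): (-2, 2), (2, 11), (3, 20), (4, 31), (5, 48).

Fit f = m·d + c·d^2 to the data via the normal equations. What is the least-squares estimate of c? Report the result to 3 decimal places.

c = 1.487

Compute the Gram sums: Σd·d = 58, Σd·d^2 = 216, Σd^2·d^2 = 994.
And Σd·f = 442, Σd^2·f = 1928.
Eliminating c: 994·(row 1) − 216·(row 2) gives 10996·m = 994·442 − 216·1928 = 22900, so m = 5725/2749.
Then c = (1928 − 216·(5725/2749))/994 = 4088/2749.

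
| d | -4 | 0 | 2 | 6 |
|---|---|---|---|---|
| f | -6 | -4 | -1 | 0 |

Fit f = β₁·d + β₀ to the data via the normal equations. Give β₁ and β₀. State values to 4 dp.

Normal-equation sums: Σd·d = 56, Σd = 4, Σ1 = 4.
And Σd·f = 22, Σf = -11.
AᵀA·[β₁, β₀]ᵀ = Aᵀf becomes [[56, 4]; [4, 4]]·[β₁, β₀]ᵀ = [22, -11]ᵀ.
Eliminating β₀: 4·(row 1) − 4·(row 2) gives 208·β₁ = 4·22 − 4·(-11) = 132, so β₁ = 33/52.
Then β₀ = ((-11) − 4·(33/52))/4 = -44/13.

β₁ = 0.6346, β₀ = -3.3846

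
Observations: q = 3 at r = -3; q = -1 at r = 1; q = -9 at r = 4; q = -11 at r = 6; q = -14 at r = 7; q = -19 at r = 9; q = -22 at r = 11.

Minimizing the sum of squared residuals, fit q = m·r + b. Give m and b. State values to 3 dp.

m = -1.870, b = -1.081

The normal equations are: 313·m + 35·b = -623;  35·m + 7·b = -73.
det = 313·7 − 35² = 966.
m = ((-623)·7 − 35·(-73))/966 = -43/23; b = (313·(-73) − 35·(-623))/966 = -174/161.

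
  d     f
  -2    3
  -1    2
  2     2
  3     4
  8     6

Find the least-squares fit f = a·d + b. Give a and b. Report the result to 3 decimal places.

a = 0.355, b = 2.690

MᵀM·[a, b]ᵀ = Mᵀf reads: 82·a + 10·b = 56;  10·a + 5·b = 17.
Δ = 82·5 − 10² = 310.
a = (56·5 − 10·17)/310 = 11/31; b = (82·17 − 10·56)/310 = 417/155.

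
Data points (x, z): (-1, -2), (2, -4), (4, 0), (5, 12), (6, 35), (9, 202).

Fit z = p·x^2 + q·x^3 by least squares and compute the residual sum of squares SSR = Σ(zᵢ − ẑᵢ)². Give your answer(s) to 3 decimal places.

SSR = 0.605

Sums needed: Σx^2·x^2 = 8755, Σx^2·x^3 = 71005, Σx^3·x^3 = 597883.
Moment sums: Σx^2·z = 17904, Σx^3·z = 156288.
det = 8755·597883 − 71005² = 192755640.
p = (17904·597883 − 71005·156288)/192755640 = -1487622/730135; q = (8755·156288 − 71005·17904)/192755640 = 73506/146027.
Residuals: 394882/730135, 89708/730135, 280032/730135, 312/20861, -277363/730135, 55282/730135; SSR = 441703/730135.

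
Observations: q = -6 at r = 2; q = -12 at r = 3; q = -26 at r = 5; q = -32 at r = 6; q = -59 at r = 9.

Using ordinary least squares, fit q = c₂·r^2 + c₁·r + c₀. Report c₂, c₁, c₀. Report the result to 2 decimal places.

Sums needed: Σr^2·r^2 = 8579, Σr^2·r = 1105, Σr^2 = 155, Σr·r = 155, Σr = 25, Σ1 = 5.
And Σr^2·q = -6713, Σr·q = -901, Σq = -135.
So AᵀA·[c₂, c₁, c₀]ᵀ = Aᵀq: [[8579, 1105, 155]; [1105, 155, 25]; [155, 25, 5]]·[c₂, c₁, c₀]ᵀ = [-6713, -901, -135]ᵀ.
Inverting the 3×3 Gram matrix, [c₂, c₁, c₀]ᵀ = [-7/24, -173/40, 11/3]ᵀ.

c₂ = -0.29, c₁ = -4.33, c₀ = 3.67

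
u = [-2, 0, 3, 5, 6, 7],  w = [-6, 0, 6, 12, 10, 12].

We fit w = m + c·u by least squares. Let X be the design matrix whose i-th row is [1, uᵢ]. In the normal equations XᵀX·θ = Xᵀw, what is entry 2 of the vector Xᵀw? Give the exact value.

Entry 2 ↔ basis u, so (Xᵀw)_{2} = Σᵢ (u)·wᵢ = (-2)·(-6) + (0)·(0) + (3)·(6) + (5)·(12) + (6)·(10) + (7)·(12) = 234.

234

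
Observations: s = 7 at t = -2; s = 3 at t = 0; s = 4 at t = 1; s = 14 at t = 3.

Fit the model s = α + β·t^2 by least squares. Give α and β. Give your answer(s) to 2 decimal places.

α = 2.71, β = 1.22

With design matrix A, AᵀA = [[4, 14]; [14, 98]] and Aᵀs = [28, 158]ᵀ.
Determinant 4·98 − 14² = 196.
α = (28·98 − 14·158)/196 = 19/7; β = (4·158 − 14·28)/196 = 60/49.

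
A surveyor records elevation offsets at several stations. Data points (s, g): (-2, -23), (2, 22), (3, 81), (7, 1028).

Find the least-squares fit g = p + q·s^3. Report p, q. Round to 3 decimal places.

p = -0.300, q = 2.998

Entries of MᵀM: Σ1 = 4, Σs^3 = 370, Σs^3·s^3 = 118506.
For Mᵀg: Σg = 1108, Σs^3·g = 355151.
MᵀM·[p, q]ᵀ = Mᵀg becomes [[4, 370]; [370, 118506]]·[p, q]ᵀ = [1108, 355151]ᵀ.
Eliminating q: 118506·(row 1) − 370·(row 2) gives 337124·p = 118506·1108 − 370·355151 = -101222, so p = -50611/168562.
Then q = (355151 − 370·(-50611/168562))/118506 = 252661/84281.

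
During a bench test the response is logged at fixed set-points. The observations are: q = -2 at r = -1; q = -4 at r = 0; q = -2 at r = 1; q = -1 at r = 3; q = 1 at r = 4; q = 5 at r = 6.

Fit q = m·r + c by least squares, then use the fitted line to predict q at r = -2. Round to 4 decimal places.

q̂ = -4.9856

Compute the Gram sums: Σr·r = 63, Σr = 13, Σ1 = 6.
For Xᵀq: Σr·q = 31, Σq = -3.
Normal equations: [[63, 13]; [13, 6]]·[m, c]ᵀ = [31, -3]ᵀ.
Determinant 63·6 − 13² = 209.
m = (31·6 − 13·(-3))/209 = 225/209; c = (63·(-3) − 13·31)/209 = -592/209.
At r = -2: q̂ = (225/209)·(-2) + (-592/209)·(1) = -1042/209.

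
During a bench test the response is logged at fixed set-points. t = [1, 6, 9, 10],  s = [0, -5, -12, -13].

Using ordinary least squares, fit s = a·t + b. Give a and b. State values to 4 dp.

a = -1.4898, b = 2.1837

The normal equations are: 218·a + 26·b = -268;  26·a + 4·b = -30.
(Σt·t = 218, Σt = 26, Σ1 = 4, Σt·s = -268, Σs = -30.)
Δ = 218·4 − 26² = 196.
a = ((-268)·4 − 26·(-30))/196 = -73/49; b = (218·(-30) − 26·(-268))/196 = 107/49.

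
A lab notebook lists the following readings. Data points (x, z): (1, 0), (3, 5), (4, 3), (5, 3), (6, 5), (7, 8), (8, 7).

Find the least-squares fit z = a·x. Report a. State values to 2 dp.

MᵀM·[a]ᵀ = Mᵀz reads: 200·a = 184.
Hence a = 184 / 200 ≈ 0.92.

a = 0.92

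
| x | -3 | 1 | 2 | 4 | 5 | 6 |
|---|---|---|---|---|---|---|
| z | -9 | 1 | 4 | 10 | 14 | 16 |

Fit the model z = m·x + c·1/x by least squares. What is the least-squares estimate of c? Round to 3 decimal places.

AᵀA·[m, c]ᵀ = Aᵀz reads: 91·m + 6·c = 242;  6·m + (5369/3600)·c = 419/30.
(Σx·x = 91, Σx·1/x = 6, Σ1/x·1/x = 5369/3600, Σx·z = 242, Σ1/x·z = 419/30.)
Δ = 91·(5369/3600) − 6² = 358979/3600.
m = (242·(5369/3600) − 6·(419/30))/(358979/3600) = 997618/358979; c = (91·(419/30) − 6·242)/(358979/3600) = -651720/358979.

c = -1.815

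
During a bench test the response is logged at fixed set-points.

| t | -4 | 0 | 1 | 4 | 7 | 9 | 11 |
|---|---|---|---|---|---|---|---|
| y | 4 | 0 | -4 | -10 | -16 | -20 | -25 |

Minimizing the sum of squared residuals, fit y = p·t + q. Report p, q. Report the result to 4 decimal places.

p = -1.9942, q = -2.1661

Setting ∂/∂p … = 0 gives: 284·p + 28·q = -627;  28·p + 7·q = -71.
Eliminating q: 7·(row 1) − 28·(row 2) gives 1204·p = 7·(-627) − 28·(-71) = -2401, so p = -343/172.
Then q = ((-71) − 28·(-343/172))/7 = -652/301.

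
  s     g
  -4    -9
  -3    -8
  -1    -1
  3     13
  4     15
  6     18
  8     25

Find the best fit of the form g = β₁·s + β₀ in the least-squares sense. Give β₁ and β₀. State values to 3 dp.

β₁ = 2.913, β₀ = 2.161

Forming XᵀX = [[151, 13]; [13, 7]] and Xᵀg = [468, 53]ᵀ gives XᵀX·[β₁, β₀]ᵀ = Xᵀg.
Eliminating β₀: 7·(row 1) − 13·(row 2) gives 888·β₁ = 7·468 − 13·53 = 2587, so β₁ = 2587/888.
Then β₀ = (53 − 13·(2587/888))/7 = 1919/888.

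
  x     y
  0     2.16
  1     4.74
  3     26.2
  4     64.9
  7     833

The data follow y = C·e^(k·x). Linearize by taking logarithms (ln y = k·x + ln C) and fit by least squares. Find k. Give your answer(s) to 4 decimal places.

Taking logs, ln y = k·x + ln C, so regress ln y on x.
Σx = 15.0000, Σ(x)² = 75.0000, Σln y = 16.4898, Σx·ln y = 75.1199.
Normal system: [[75.0000, 15.0000]; [15.0000, 5]]·[k, ln C]ᵀ = [75.1199, 16.4898]ᵀ.
Slope k = (n·Σx·ln y − Σx·Σln y)/(n·Σ(x)² − (Σx)²) = (5·75.1199 − 15.0000·16.4898)/150.0000 = 0.85502; ln C = (Σln y − k·Σx)/n = 0.73290.

k = 0.8550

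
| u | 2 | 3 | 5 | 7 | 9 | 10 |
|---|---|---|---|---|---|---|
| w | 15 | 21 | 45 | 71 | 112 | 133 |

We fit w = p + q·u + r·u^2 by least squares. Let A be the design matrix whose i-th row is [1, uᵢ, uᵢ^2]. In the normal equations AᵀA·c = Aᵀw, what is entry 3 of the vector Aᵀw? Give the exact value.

Entry 3 ↔ basis u^2, so (Aᵀw)_{3} = Σᵢ (u^2)·wᵢ = (4)·(15) + (9)·(21) + (25)·(45) + (49)·(71) + (81)·(112) + (100)·(133) = 27225.

27225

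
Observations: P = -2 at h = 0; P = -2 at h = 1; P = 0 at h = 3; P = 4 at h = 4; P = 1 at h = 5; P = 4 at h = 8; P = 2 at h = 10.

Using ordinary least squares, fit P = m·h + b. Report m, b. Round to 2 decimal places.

m = 0.51, b = -1.28

Compute the Gram sums: Σh·h = 215, Σh = 31, Σ1 = 7.
Moment sums: Σh·P = 71, ΣP = 7.
Δ = 215·7 − 31² = 544.
m = (71·7 − 31·7)/544 = 35/68; b = (215·7 − 31·71)/544 = -87/68.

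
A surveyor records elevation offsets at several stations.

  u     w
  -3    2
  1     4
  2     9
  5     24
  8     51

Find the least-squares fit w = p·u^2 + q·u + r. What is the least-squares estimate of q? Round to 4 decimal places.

With design matrix X, XᵀX = [[4819, 619, 103]; [619, 103, 13]; [103, 13, 5]] and Xᵀw = [3922, 544, 90]ᵀ.
Solving the 3×3 system (Gaussian elimination) gives p = 14264/26377, q = 45771/26377, r = 61943/26377.

q = 1.7353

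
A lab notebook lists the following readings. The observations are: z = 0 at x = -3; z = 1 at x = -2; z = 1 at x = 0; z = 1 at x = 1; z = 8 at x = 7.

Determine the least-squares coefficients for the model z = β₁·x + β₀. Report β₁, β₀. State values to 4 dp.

β₁ = 0.7908, β₀ = 1.7255

Setting ∂/∂β₁ … = 0 gives: 63·β₁ + 3·β₀ = 55;  3·β₁ + 5·β₀ = 11.
det = 63·5 − 3² = 306.
β₁ = (55·5 − 3·11)/306 = 121/153; β₀ = (63·11 − 3·55)/306 = 88/51.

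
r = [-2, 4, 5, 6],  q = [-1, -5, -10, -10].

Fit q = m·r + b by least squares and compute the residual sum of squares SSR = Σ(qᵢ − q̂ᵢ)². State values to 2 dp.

SSR = 8.17

From the data, Σr·r = 81, Σr = 13, Σ1 = 4.
And Σr·q = -128, Σq = -26.
Normal equations: [[81, 13]; [13, 4]]·[m, b]ᵀ = [-128, -26]ᵀ.
Δ = 81·4 − 13² = 155.
m = ((-128)·4 − 13·(-26))/155 = -174/155; b = (81·(-26) − 13·(-128))/155 = -442/155.
Residuals: -61/155, 363/155, -238/155, -64/155; SSR = 1266/155.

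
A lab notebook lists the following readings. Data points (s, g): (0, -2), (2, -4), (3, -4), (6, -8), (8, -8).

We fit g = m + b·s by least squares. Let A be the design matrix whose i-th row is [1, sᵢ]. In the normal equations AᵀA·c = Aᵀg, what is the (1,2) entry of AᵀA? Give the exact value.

Row 1 ↔ basis 1, column 2 ↔ basis s, so (AᵀA)_{1,2} = Σᵢ s = (1)·(0) + (1)·(2) + (1)·(3) + (1)·(6) + (1)·(8) = 19.

19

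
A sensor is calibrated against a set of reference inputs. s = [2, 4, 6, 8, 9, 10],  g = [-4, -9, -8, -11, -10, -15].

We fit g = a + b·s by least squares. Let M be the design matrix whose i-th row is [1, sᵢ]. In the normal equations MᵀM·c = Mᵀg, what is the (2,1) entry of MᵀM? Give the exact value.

Row 2 ↔ basis s, column 1 ↔ basis 1, so (MᵀM)_{2,1} = Σᵢ s = (2)·(1) + (4)·(1) + (6)·(1) + (8)·(1) + (9)·(1) + (10)·(1) = 39.

39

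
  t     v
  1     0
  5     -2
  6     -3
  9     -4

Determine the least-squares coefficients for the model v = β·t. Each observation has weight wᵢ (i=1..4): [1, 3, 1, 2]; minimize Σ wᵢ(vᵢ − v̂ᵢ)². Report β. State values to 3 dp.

β = -0.438

AᵀWA·[β]ᵀ = AᵀWv reads: 274·β = -120.
(Σwᵢ·t·t = 274, Σwᵢ·t·v = -120.)
β = (-120)/274 = -0.437956.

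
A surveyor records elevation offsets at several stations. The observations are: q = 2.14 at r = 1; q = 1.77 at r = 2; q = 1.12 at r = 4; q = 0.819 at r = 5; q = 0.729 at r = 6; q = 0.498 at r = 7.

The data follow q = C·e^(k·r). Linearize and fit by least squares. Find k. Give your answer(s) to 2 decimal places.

k = -0.24

Let Y = ln q. Fitting Y = k·r + ln C by least squares:
Σr = 25.0000, Σ(r)² = 131.0000, Σln q = 0.2322, Σr·ln q = -5.4189.
Normal system: [[131.0000, 25.0000]; [25.0000, 6]]·[k, ln C]ᵀ = [-5.4189, 0.2322]ᵀ.
Solving (det = 161.0000): k = -0.23800, ln C = 1.03037.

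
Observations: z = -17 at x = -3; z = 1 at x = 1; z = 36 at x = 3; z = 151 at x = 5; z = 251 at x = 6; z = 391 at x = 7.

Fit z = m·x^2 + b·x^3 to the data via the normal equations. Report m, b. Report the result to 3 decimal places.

With design matrix A, AᵀA = [[4485, 27709]; [27709, 181389]] and Aᵀz = [32142, 208636]ᵀ.
det = 4485·181389 − 27709² = 45740984.
m = (32142·181389 − 27709·208636)/45740984 = 24555157/22870492; b = (4485·208636 − 27709·32142)/45740984 = 22554891/22870492.

m = 1.074, b = 0.986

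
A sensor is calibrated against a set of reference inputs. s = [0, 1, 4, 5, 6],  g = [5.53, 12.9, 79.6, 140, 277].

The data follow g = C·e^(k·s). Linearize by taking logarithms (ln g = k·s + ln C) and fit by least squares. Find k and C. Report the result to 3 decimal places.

With ln gᵢ as the transformed response and sᵢ as the regressor:
XᵀX = [[78.0000, 16.0000]; [16.0000, 5]], rhs = [78.5176, 19.2101]ᵀ  (here Σs = 16.0000, Σ(s)² = 78.0000, Σln g = 19.2101, Σs·ln g = 78.5176).
Slope k = (n·Σs·ln g − Σs·Σln g)/(n·Σ(s)² − (Σs)²) = (5·78.5176 − 16.0000·19.2101)/134.0000 = 0.63602; ln C = (Σln g − k·Σs)/n = 1.80676, so C = exp(1.80676) = 6.09066.

k = 0.636, C = 6.091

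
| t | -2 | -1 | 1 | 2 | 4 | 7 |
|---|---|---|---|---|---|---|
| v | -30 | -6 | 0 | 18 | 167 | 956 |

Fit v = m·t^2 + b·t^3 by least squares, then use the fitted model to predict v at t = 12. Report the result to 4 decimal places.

v̂ = 4983.0598

With design matrix X, XᵀX = [[2691, 17831]; [17831, 121875]] and Xᵀv = [49462, 338986]ᵀ.
Determinant 2691·121875 − 17831² = 10021064.
m = (49462·121875 − 17831·338986)/10021064 = -4069529/2505266; b = (2691·338986 − 17831·49462)/10021064 = 7563601/2505266.
At t = 12: v̂ = (-4069529/2505266)·(144) + (7563601/2505266)·(1728) = 6241945176/1252633.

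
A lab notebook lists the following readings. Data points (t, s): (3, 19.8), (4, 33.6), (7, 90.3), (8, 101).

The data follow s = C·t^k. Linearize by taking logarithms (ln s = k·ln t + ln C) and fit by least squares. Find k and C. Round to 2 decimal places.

Linearized form: ln s = k·ln t + ln C. From the 4 transformed points,
Σln t = 6.5103, Σ(ln t)² = 11.2394, Σln s = 15.6185, Σln t·ln s = 26.5118.
Equations: 11.2394·k + 6.5103·ln C = 26.5118;  6.5103·k + 4·ln C = 15.6185.
Δ = 11.2394·4 − (6.5103)² = 2.5742; k = (26.5118·4 − 6.5103·15.6185)/2.5742 = 1.69654, ln C = (11.2394·15.6185 − 6.5103·26.5118)/2.5742 = 1.14339, so C = exp(1.14339) = 3.13740.

k = 1.70, C = 3.14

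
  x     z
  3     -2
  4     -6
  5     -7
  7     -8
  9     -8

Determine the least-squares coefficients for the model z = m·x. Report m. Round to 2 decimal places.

The normal equations are: 180·m = -193.
Hence m = -193 / 180 ≈ -1.07222.

m = -1.07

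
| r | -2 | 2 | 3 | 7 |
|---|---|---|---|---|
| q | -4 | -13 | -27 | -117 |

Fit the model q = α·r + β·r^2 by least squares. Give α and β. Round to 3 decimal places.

The normal system AᵀA·[α, β]ᵀ = Aᵀq is [[66, 370]; [370, 2514]]·[α, β]ᵀ = [-918, -6044]ᵀ.
Determinant 66·2514 − 370² = 29024.
α = ((-918)·2514 − 370·(-6044))/29024 = -17893/7256; β = (66·(-6044) − 370·(-918))/29024 = -14811/7256.

α = -2.466, β = -2.041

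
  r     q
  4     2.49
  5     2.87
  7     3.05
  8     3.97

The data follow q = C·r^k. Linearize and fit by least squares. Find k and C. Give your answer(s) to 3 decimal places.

k = 0.566, C = 1.129

Let Y = ln q. Fitting Y = k·ln r + ln C by least squares:
XᵀX = [[12.6227, 7.0211]; [7.0211, 4]], rhs = [7.9986, 4.4605]ᵀ  (here Σln r = 7.0211, Σ(ln r)² = 12.6227, Σln q = 4.4605, Σln r·ln q = 7.9986).
Δ = 12.6227·4 − (7.0211)² = 1.1954; k = (7.9986·4 − 7.0211·4.4605)/1.1954 = 0.56612, ln C = (12.6227·4.4605 − 7.0211·7.9986)/1.1954 = 0.12143, so C = exp(0.12143) = 1.12911.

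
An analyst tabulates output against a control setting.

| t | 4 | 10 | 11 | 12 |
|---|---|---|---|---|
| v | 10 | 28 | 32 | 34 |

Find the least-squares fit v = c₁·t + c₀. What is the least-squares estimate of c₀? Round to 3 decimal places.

Compute the Gram sums: Σt·t = 381, Σt = 37, Σ1 = 4.
Right-hand side: Σt·v = 1080, Σv = 104.
AᵀA·[c₁, c₀]ᵀ = Aᵀv becomes [[381, 37]; [37, 4]]·[c₁, c₀]ᵀ = [1080, 104]ᵀ.
Determinant 381·4 − 37² = 155.
c₁ = (1080·4 − 37·104)/155 = 472/155; c₀ = (381·104 − 37·1080)/155 = -336/155.

c₀ = -2.168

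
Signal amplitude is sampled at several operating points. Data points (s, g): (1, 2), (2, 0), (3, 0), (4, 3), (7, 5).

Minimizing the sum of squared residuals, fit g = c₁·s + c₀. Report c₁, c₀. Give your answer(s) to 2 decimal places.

c₁ = 0.71, c₀ = -0.41

Compute the Gram sums: Σs·s = 79, Σs = 17, Σ1 = 5.
And Σs·g = 49, Σg = 10.
Δ = 79·5 − 17² = 106.
c₁ = (49·5 − 17·10)/106 = 75/106; c₀ = (79·10 − 17·49)/106 = -43/106.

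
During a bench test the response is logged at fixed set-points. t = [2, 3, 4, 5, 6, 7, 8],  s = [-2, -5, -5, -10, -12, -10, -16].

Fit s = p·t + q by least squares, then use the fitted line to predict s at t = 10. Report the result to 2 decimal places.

Forming MᵀM = [[203, 35]; [35, 7]] and Mᵀs = [-359, -60]ᵀ gives MᵀM·[p, q]ᵀ = Mᵀs.
det = 203·7 − 35² = 196.
p = ((-359)·7 − 35·(-60))/196 = -59/28; q = (203·(-60) − 35·(-359))/196 = 55/28.
At t = 10: ŝ = (-59/28)·(10) + (55/28)·(1) = -535/28.

ŝ = -19.11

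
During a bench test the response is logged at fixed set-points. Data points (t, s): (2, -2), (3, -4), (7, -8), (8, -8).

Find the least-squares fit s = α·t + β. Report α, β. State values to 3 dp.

Setting ∂/∂α … = 0 gives: 126·α + 20·β = -136;  20·α + 4·β = -22.
Δ = 126·4 − 20² = 104.
α = ((-136)·4 − 20·(-22))/104 = -1; β = (126·(-22) − 20·(-136))/104 = -1/2.

α = -1.000, β = -0.500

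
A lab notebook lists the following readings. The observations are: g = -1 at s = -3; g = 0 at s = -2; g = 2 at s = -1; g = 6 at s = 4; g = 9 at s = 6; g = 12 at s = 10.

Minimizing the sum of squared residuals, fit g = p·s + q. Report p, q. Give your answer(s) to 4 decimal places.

The normal equations are: 166·p + 14·q = 199;  14·p + 6·q = 28.
Eliminating q: 6·(row 1) − 14·(row 2) gives 800·p = 6·199 − 14·28 = 802, so p = 401/400.
Then q = (28 − 14·(401/400))/6 = 931/400.

p = 1.0025, q = 2.3275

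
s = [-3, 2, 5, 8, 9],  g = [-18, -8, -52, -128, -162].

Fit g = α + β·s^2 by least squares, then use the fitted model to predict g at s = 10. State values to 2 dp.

From the data, Σ1 = 5, Σs^2 = 183, Σs^2·s^2 = 11379.
Moment sums: Σg = -368, Σs^2·g = -22808.
det = 5·11379 − 183² = 23406.
α = ((-368)·11379 − 183·(-22808))/23406 = -2268/3901; β = (5·(-22808) − 183·(-368))/23406 = -23348/11703.
At s = 10: ĝ = (-2268/3901)·(1) + (-23348/11703)·(100) = -2341604/11703.

ĝ = -200.09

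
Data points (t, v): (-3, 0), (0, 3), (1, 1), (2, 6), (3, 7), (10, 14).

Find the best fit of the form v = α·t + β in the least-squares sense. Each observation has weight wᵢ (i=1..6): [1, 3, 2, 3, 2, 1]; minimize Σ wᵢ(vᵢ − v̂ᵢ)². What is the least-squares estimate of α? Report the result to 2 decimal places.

Compute the Gram sums: Σwᵢ·t·t = 141, Σwᵢ·t = 21, Σwᵢ·1 = 12.
Moment sums: Σwᵢ·t·v = 220, Σwᵢ·v = 57.
So AᵀWA·[α, β]ᵀ = AᵀWv: [[141, 21]; [21, 12]]·[α, β]ᵀ = [220, 57]ᵀ.
Determinant 141·12 − 21² = 1251.
α = (220·12 − 21·57)/1251 = 481/417; β = (141·57 − 21·220)/1251 = 1139/417.

α = 1.15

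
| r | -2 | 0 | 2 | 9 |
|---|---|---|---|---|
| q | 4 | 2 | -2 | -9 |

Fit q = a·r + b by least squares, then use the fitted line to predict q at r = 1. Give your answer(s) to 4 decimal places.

q̂ = 0.2364

Setting ∂/∂a … = 0 gives: 89·a + 9·b = -93;  9·a + 4·b = -5.
Δ = 89·4 − 9² = 275.
a = ((-93)·4 − 9·(-5))/275 = -327/275; b = (89·(-5) − 9·(-93))/275 = 392/275.
At r = 1: q̂ = (-327/275)·(1) + (392/275)·(1) = 13/55.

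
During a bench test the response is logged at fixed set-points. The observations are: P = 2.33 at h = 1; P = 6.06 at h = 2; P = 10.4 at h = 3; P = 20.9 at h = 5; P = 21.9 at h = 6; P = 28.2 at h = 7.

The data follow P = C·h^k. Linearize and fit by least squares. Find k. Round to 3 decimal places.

With ln Pᵢ as the transformed response and ln hᵢ as the regressor:
Σln h = 7.1389, Σ(ln h)² = 11.2747, Σln P = 14.4549, Σln h·ln P = 20.7421.
Equations: 11.2747·k + 7.1389·ln C = 20.7421;  7.1389·k + 6·ln C = 14.4549.
Δ = 11.2747·6 − (7.1389)² = 16.6845; k = (20.7421·6 − 7.1389·14.4549)/16.6845 = 1.27429, ln C = (11.2747·14.4549 − 7.1389·20.7421)/16.6845 = 0.89299.

k = 1.274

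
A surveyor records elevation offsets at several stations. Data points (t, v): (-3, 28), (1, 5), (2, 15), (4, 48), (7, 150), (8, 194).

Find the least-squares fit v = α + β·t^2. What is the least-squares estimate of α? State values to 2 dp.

α = 1.59

The normal equations are: 6·α + 143·β = 440;  143·α + 6851·β = 20851.
det = 6·6851 − 143² = 20657.
α = (440·6851 − 143·20851)/20657 = 2519/1589; β = (6·20851 − 143·440)/20657 = 62186/20657.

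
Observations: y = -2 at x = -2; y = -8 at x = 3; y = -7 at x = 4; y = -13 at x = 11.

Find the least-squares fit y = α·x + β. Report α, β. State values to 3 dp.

The normal equations are: 150·α + 16·β = -191;  16·α + 4·β = -30.
(Σx·x = 150, Σx = 16, Σ1 = 4, Σx·y = -191, Σy = -30.)
det = 150·4 − 16² = 344.
α = ((-191)·4 − 16·(-30))/344 = -71/86; β = (150·(-30) − 16·(-191))/344 = -361/86.

α = -0.826, β = -4.198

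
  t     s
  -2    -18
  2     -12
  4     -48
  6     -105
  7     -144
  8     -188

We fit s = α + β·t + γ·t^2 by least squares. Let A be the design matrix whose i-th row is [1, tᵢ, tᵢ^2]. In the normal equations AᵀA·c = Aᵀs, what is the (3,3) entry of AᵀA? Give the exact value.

Row 3 ↔ basis t^2, column 3 ↔ basis t^2, so (AᵀA)_{3,3} = Σᵢ (t^2)·(t^2) = (4)·(4) + (4)·(4) + (16)·(16) + (36)·(36) + (49)·(49) + (64)·(64) = 8081.

8081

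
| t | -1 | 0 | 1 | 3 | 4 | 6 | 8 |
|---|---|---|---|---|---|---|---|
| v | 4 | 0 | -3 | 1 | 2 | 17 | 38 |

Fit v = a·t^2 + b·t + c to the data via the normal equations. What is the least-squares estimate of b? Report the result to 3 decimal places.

Normal-equation sums: Σt^2·t^2 = 5731, Σt^2·t = 819, Σt^2 = 127, Σt·t = 127, Σt = 21, Σ1 = 7.
For Mᵀv: Σt^2·v = 3086, Σt·v = 410, Σv = 59.
Normal equations: [[5731, 819, 127]; [819, 127, 21]; [127, 21, 7]]·[a, b, c]ᵀ = [3086, 410, 59]ᵀ.
Solving the 3×3 system (Gaussian elimination) gives a = 31433/32054, b = -98423/32054, c = -2423/16027.

b = -3.071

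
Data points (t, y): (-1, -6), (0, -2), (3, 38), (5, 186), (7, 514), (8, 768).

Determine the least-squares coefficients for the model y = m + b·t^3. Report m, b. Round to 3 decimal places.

m = -2.882, b = 1.506

With design matrix X, XᵀX = [[6, 1006]; [1006, 396148]] and Xᵀy = [1498, 593800]ᵀ.
Δ = 6·396148 − 1006² = 1364852.
m = (1498·396148 − 1006·593800)/1364852 = -983274/341213; b = (6·593800 − 1006·1498)/1364852 = 513953/341213.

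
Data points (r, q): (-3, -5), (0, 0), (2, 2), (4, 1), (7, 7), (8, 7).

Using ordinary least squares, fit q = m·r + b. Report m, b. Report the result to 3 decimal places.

m = 1.045, b = -1.136

Setting ∂/∂m … = 0 gives: 142·m + 18·b = 128;  18·m + 6·b = 12.
(Σr·r = 142, Σr = 18, Σ1 = 6, Σr·q = 128, Σq = 12.)
Eliminating b: 6·(row 1) − 18·(row 2) gives 528·m = 6·128 − 18·12 = 552, so m = 23/22.
Then b = (12 − 18·(23/22))/6 = -25/22.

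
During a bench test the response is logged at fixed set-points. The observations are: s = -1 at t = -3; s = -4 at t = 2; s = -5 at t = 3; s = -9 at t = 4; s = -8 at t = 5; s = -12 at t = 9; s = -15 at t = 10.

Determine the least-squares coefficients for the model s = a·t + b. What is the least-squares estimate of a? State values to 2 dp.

a = -1.06

Sums needed: Σt·t = 244, Σt = 30, Σ1 = 7.
For Aᵀs: Σt·s = -354, Σs = -54.
Normal equations: [[244, 30]; [30, 7]]·[a, b]ᵀ = [-354, -54]ᵀ.
det = 244·7 − 30² = 808.
a = ((-354)·7 − 30·(-54))/808 = -429/404; b = (244·(-54) − 30·(-354))/808 = -639/202.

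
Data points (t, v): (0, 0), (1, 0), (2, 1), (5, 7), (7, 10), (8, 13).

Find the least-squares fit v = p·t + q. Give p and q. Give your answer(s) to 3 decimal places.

p = 1.681, q = -1.277

The normal equations are: 143·p + 23·q = 211;  23·p + 6·q = 31.
(Σt·t = 143, Σt = 23, Σ1 = 6, Σt·v = 211, Σv = 31.)
det = 143·6 − 23² = 329.
p = (211·6 − 23·31)/329 = 79/47; q = (143·31 − 23·211)/329 = -60/47.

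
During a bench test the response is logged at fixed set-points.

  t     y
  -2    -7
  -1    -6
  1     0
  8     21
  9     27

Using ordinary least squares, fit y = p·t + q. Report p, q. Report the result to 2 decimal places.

p = 3.08, q = -2.23

Compute the Gram sums: Σt·t = 151, Σt = 15, Σ1 = 5.
For Aᵀy: Σt·y = 431, Σy = 35.
So AᵀA·[p, q]ᵀ = Aᵀy: [[151, 15]; [15, 5]]·[p, q]ᵀ = [431, 35]ᵀ.
Determinant 151·5 − 15² = 530.
p = (431·5 − 15·35)/530 = 163/53; q = (151·35 − 15·431)/530 = -118/53.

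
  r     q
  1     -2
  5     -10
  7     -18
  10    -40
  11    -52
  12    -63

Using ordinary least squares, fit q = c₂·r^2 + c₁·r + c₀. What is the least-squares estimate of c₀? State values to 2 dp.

The normal equations are: 48404·c₂ + 4528·c₁ + 440·c₀ = -20498;  4528·c₂ + 440·c₁ + 46·c₀ = -1906;  440·c₂ + 46·c₁ + 6·c₀ = -185.
(Σr^2·r^2 = 48404, Σr^2·r = 4528, Σr^2 = 440, Σr·r = 440, Σr = 46, Σ1 = 6, Σr^2·q = -20498, Σr·q = -1906, Σq = -185.)
Inverting the 3×3 Gram matrix, [c₂, c₁, c₀]ᵀ = [-10561/19018, 33435/19018, -34125/9509]ᵀ.

c₀ = -3.59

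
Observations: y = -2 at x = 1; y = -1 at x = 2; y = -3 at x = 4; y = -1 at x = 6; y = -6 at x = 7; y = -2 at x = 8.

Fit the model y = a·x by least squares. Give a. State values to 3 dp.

From the data, Σx·x = 170.
Moment sums: Σx·y = -80.
a = (-80)/170 = -0.470588.

a = -0.471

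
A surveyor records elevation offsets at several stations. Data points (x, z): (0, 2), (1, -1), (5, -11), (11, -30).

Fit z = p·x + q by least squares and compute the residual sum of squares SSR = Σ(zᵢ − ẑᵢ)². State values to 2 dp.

Forming AᵀA = [[147, 17]; [17, 4]] and Aᵀz = [-386, -40]ᵀ gives AᵀA·[p, q]ᵀ = Aᵀz.
Eliminating q: 4·(row 1) − 17·(row 2) gives 299·p = 4·(-386) − 17·(-40) = -864, so p = -864/299.
Then q = ((-40) − 17·(-864/299))/4 = 682/299.
Residuals: -84/299, -9/23, 349/299, -148/299; SSR = 550/299.

SSR = 1.84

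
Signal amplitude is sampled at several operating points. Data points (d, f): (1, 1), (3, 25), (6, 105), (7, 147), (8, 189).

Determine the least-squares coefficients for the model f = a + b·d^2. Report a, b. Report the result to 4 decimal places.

Sums needed: Σ1 = 5, Σd^2 = 159, Σd^2·d^2 = 7875.
And Σf = 467, Σd^2·f = 23305.
AᵀA·[a, b]ᵀ = Aᵀf becomes [[5, 159]; [159, 7875]]·[a, b]ᵀ = [467, 23305]ᵀ.
det = 5·7875 − 159² = 14094.
a = (467·7875 − 159·23305)/14094 = -4645/2349; b = (5·23305 − 159·467)/14094 = 21136/7047.

a = -1.9774, b = 2.9993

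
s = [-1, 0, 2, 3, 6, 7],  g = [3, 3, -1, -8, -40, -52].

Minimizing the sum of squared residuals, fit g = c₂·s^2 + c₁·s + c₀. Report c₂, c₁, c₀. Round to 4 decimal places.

The normal equations are: 3795·c₂ + 593·c₁ + 99·c₀ = -4061;  593·c₂ + 99·c₁ + 17·c₀ = -633;  99·c₂ + 17·c₁ + 6·c₀ = -95.
(Σs^2·s^2 = 3795, Σs^2·s = 593, Σs^2 = 99, Σs·s = 99, Σs = 17, Σ1 = 6, Σs^2·g = -4061, Σs·g = -633, Σg = -95.)
Row-reducing yields c₂ = -2611/2444, c₁ = -7207/12220, c₀ = 10586/3055.

c₂ = -1.0683, c₁ = -0.5898, c₀ = 3.4651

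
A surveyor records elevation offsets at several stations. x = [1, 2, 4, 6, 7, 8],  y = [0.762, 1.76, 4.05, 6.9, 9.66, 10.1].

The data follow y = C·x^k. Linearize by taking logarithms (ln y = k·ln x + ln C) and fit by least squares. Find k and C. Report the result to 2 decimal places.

k = 1.27, C = 0.74

With ln yᵢ as the transformed response and ln xᵢ as the regressor:
Sums: Σln x = 7.8966, Σ(ln x)² = 13.7233, Σln y = 8.2043, Σln x·ln y = 15.0138.
Normal system: [[13.7233, 7.8966]; [7.8966, 6]]·[k, ln C]ᵀ = [15.0138, 8.2043]ᵀ.
Slope k = (n·Σln x·ln y − Σln x·Σln y)/(n·Σ(ln x)² − (Σln x)²) = (6·15.0138 − 7.8966·8.2043)/19.9843 = 1.26586; ln C = (Σln y − k·Σln x)/n = -0.29861, so C = exp(-0.29861) = 0.74185.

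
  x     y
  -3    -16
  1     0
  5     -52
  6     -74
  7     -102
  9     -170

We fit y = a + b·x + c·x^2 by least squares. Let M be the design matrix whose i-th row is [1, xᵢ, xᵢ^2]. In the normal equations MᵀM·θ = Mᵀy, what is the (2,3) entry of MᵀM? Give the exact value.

Row 2 ↔ basis x, column 3 ↔ basis x^2, so (MᵀM)_{2,3} = Σᵢ (x)·(x^2) = (-3)·(9) + (1)·(1) + (5)·(25) + (6)·(36) + (7)·(49) + (9)·(81) = 1387.

1387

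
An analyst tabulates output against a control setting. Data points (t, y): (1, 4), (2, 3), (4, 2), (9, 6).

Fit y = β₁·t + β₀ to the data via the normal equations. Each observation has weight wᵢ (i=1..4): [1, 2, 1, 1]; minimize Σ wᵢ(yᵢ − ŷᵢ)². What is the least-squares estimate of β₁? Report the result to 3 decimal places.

From the data, Σwᵢ·t·t = 106, Σwᵢ·t = 18, Σwᵢ·1 = 5.
For AᵀWy: Σwᵢ·t·y = 78, Σwᵢ·y = 18.
Eliminating β₀: 5·(row 1) − 18·(row 2) gives 206·β₁ = 5·78 − 18·18 = 66, so β₁ = 33/103.
Then β₀ = (18 − 18·(33/103))/5 = 252/103.

β₁ = 0.320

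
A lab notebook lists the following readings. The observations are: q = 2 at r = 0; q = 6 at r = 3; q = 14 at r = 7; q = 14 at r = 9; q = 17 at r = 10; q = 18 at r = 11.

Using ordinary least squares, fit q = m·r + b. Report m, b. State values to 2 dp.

Forming AᵀA = [[360, 40]; [40, 6]] and Aᵀq = [610, 71]ᵀ gives AᵀA·[m, b]ᵀ = Aᵀq.
Determinant 360·6 − 40² = 560.
m = (610·6 − 40·71)/560 = 41/28; b = (360·71 − 40·610)/560 = 29/14.

m = 1.46, b = 2.07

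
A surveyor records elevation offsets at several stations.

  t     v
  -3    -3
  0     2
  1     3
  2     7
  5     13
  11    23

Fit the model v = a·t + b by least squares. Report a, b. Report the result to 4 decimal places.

The normal equations are: 160·a + 16·b = 344;  16·a + 6·b = 45.
det = 160·6 − 16² = 704.
a = (344·6 − 16·45)/704 = 21/11; b = (160·45 − 16·344)/704 = 53/22.

a = 1.9091, b = 2.4091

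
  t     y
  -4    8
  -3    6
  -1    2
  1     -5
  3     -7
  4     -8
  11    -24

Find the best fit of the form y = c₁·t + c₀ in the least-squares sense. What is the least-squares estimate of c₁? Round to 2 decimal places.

MᵀM·[c₁, c₀]ᵀ = Mᵀy reads: 173·c₁ + 11·c₀ = -374;  11·c₁ + 7·c₀ = -28.
(Σt·t = 173, Σt = 11, Σ1 = 7, Σt·y = -374, Σy = -28.)
det = 173·7 − 11² = 1090.
c₁ = ((-374)·7 − 11·(-28))/1090 = -231/109; c₀ = (173·(-28) − 11·(-374))/1090 = -73/109.

c₁ = -2.12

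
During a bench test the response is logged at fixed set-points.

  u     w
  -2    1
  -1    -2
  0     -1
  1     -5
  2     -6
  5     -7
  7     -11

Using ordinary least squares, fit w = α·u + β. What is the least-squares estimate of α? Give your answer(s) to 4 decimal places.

From the data, Σu·u = 84, Σu = 12, Σ1 = 7.
Moment sums: Σu·w = -129, Σw = -31.
XᵀX·[α, β]ᵀ = Xᵀw becomes [[84, 12]; [12, 7]]·[α, β]ᵀ = [-129, -31]ᵀ.
det = 84·7 − 12² = 444.
α = ((-129)·7 − 12·(-31))/444 = -177/148; β = (84·(-31) − 12·(-129))/444 = -88/37.

α = -1.1959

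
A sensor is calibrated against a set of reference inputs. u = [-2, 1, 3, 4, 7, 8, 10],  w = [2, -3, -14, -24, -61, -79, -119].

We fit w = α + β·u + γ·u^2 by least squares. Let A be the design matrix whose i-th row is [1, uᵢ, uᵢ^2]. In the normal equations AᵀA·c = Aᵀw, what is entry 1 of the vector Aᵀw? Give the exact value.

-298

Entry 1 ↔ basis 1, so (Aᵀw)_{1} = Σᵢ wᵢ = (1)·(2) + (1)·(-3) + (1)·(-14) + (1)·(-24) + (1)·(-61) + (1)·(-79) + (1)·(-119) = -298.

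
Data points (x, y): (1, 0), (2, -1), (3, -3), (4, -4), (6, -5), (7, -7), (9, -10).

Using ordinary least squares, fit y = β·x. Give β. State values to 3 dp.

β = -1.000

Sums needed: Σx·x = 196.
Moment sums: Σx·y = -196.
MᵀM·[β]ᵀ = Mᵀy becomes [[196]]·[β]ᵀ = [-196]ᵀ.
Hence β = -196 / 196 ≈ -1.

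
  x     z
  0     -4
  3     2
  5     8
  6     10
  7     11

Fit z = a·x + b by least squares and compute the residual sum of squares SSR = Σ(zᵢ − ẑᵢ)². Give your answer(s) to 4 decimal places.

SSR = 1.9221

The normal system AᵀA·[a, b]ᵀ = Aᵀz is [[119, 21]; [21, 5]]·[a, b]ᵀ = [183, 27]ᵀ.
Eliminating b: 5·(row 1) − 21·(row 2) gives 154·a = 5·183 − 21·27 = 348, so a = 174/77.
Then b = (27 − 21·(174/77))/5 = -45/11.
Residuals: 1/11, -53/77, 61/77, 41/77, -8/11; SSR = 148/77.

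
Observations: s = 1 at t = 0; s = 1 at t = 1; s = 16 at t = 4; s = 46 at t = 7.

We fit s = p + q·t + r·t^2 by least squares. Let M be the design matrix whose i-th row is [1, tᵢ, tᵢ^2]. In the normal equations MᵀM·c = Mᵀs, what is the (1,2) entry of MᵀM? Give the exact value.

Row 1 ↔ basis 1, column 2 ↔ basis t, so (MᵀM)_{1,2} = Σᵢ t = (1)·(0) + (1)·(1) + (1)·(4) + (1)·(7) = 12.

12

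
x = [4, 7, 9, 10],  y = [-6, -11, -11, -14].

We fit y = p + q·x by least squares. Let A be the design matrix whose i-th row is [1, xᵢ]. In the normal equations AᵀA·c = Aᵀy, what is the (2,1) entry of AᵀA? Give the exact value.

30

Row 2 ↔ basis x, column 1 ↔ basis 1, so (AᵀA)_{2,1} = Σᵢ x = (4)·(1) + (7)·(1) + (9)·(1) + (10)·(1) = 30.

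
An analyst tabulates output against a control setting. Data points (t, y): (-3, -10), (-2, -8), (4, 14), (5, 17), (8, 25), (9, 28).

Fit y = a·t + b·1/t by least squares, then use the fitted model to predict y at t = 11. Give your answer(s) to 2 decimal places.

With design matrix X, XᵀX = [[199, 6]; [6, 63709/129600]] and Xᵀy = [639, 7369/360]ᵀ.
Determinant 199·(63709/129600) − 6² = 8012491/129600.
a = (639·(63709/129600) − 6·(7369/360))/(8012491/129600) = 24793011/8012491; b = (199·(7369/360) − 6·639)/(8012491/129600) = 31028760/8012491.
At t = 11: ŷ = (24793011/8012491)·(11) + (31028760/8012491)·(1/11) = 178293123/5184553.

ŷ = 34.39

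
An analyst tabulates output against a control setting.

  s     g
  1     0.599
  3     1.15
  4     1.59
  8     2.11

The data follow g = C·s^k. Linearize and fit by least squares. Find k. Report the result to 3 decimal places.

Linearized form: ln g = k·ln s + ln C. From the 4 transformed points,
Σln s = 4.5643, Σ(ln s)² = 7.4528, Σln g = 0.8377, Σln s·ln g = 2.3491.
Equations: 7.4528·k + 4.5643·ln C = 2.3491;  4.5643·k + 4·ln C = 0.8377.
Δ = 7.4528·4 − (4.5643)² = 8.9781; k = (2.3491·4 − 4.5643·0.8377)/8.9781 = 0.62073, ln C = (7.4528·0.8377 − 4.5643·2.3491)/8.9781 = -0.49888.

k = 0.621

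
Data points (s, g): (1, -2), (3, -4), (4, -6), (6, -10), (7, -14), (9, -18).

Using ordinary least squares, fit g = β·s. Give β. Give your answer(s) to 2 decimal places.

Entries of AᵀA: Σs·s = 192.
Right-hand side: Σs·g = -358.
AᵀA·[β]ᵀ = Aᵀg becomes [[192]]·[β]ᵀ = [-358]ᵀ.
β = (-358)/192 = -1.86458.

β = -1.86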